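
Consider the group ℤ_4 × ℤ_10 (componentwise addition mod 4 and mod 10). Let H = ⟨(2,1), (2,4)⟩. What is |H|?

20

|⟨(2,1)⟩| = 10 and |⟨(2,4)⟩| = 10, so |H| is a multiple of lcm(10, 10) = 10 and divides |G| = 40.
Closing under the operation: H = {(0,0), (0,1), (0,2), (0,3), (0,4), (0,5), (0,6), (0,7), (0,8), (0,9), (2,0), (2,1), (2,2), (2,3), (2,4), (2,5), (2,6), (2,7), (2,8), (2,9)}, so |H| = 20.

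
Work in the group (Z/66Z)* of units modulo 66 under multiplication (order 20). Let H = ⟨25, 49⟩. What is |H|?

|⟨25⟩| = 5 and |⟨49⟩| = 5, so |H| is a multiple of lcm(5, 5) = 5 and divides |G| = 20.
Closing under the operation: H = {1, 25, 31, 37, 49}, so |H| = 5.

5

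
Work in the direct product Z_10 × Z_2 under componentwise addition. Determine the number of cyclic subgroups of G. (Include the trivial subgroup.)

8

Group the elements of G by the cyclic subgroup they generate; each cyclic subgroup of order d accounts for φ(d) elements.
Cyclic subgroups by order — order 1: 1; order 2: 3; order 5: 1; order 10: 3.
Total: 8.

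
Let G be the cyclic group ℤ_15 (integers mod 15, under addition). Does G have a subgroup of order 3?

3 | 15. A subgroup of order 3 is {0, 5, 10}.

Yes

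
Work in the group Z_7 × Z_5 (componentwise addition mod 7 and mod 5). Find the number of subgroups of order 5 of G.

|G| = 35 and 5 | 35, so subgroups of order 5 are possible by Lagrange.
The subgroups of order 5 are: {(0,0), (0,1), (0,2), (0,3), (0,4)}.
So G has 1 subgroup of order 5.

1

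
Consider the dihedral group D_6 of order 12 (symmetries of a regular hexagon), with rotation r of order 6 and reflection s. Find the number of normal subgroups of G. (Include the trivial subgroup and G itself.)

G has 16 subgroups. Checking conjugation-invariance by order — order 1: 1/1 normal; order 2: 1/7 normal; order 3: 1/1 normal; order 4: 0/3 normal; order 6: 3/3 normal; order 12: 1/1 normal.
Total normal subgroups: 7.

7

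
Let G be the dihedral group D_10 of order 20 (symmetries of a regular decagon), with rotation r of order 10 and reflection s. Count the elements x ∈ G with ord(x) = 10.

4

The elements of order 10 are: r, r^3, r^7, r^9.
That's 4.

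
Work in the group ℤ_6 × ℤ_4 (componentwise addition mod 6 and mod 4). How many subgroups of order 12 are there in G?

|G| = 24 and 12 | 24, so subgroups of order 12 are possible by Lagrange.
The subgroups of order 12 are: {(0,0), (0,1), (0,2), (0,3), (2,0), (2,1), (2,2), (2,3), (4,0), (4,1), (4,2), (4,3)}; {(0,0), (0,2), (1,0), (1,2), (2,0), (2,2), (3,0), (3,2), (4,0), (4,2), (5,0), (5,2)}; {(0,0), (0,2), (1,1), (1,3), (2,0), (2,2), (3,1), (3,3), (4,0), (4,2), (5,1), (5,3)}.
So G has 3 subgroups of order 12.

3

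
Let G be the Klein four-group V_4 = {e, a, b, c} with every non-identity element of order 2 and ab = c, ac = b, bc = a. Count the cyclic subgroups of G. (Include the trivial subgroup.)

4

A cyclic subgroup of order d is generated by each of its φ(d) elements of order d, so the cyclic subgroups of order d number (#elements of order d)/φ(d).
Cyclic subgroups by order — order 1: 1; order 2: 3.
Total: 4.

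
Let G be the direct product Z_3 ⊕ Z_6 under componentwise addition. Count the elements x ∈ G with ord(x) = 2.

1

An element (a,b) has order lcm(ord(a), ord(b)); count pairs with lcm equal to 2.
Enumerating gives 1 such elements.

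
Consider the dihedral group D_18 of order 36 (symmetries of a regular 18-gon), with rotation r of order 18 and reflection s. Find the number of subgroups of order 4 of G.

9

|G| = 36 and 4 | 36, so subgroups of order 4 are possible by Lagrange.
The subgroups of order 4 are: {e, r^9, rs, r^10s}; {e, r^9, r^2s, r^11s}; {e, r^9, r^3s, r^12s}; {e, r^9, r^4s, r^13s}; … (9 in all).
So G has 9 subgroups of order 4.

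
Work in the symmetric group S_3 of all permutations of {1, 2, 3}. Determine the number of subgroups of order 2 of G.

3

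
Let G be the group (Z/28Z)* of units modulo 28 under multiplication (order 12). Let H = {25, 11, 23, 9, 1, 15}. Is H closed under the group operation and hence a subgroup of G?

|H| = 6 divides |G| = 12, consistent with Lagrange.
H contains the identity, every element's inverse is in H, and H is closed under ·: it is a subgroup.
In fact H = ⟨23⟩.

Yes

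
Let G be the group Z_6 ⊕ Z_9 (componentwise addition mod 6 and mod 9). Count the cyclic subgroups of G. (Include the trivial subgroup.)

16

Group the elements of G by the cyclic subgroup they generate; each cyclic subgroup of order d accounts for φ(d) elements.
Cyclic subgroups by order — order 1: 1; order 2: 1; order 3: 4; order 6: 4; order 9: 3; order 18: 3.
Total: 16.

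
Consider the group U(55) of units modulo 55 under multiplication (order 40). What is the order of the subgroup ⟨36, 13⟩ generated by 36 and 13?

20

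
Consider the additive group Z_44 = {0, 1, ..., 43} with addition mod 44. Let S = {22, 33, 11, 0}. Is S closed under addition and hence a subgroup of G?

|S| = 4 divides |G| = 44, consistent with Lagrange.
S contains the identity, every element's inverse is in S, and S is closed under +: it is a subgroup.
In fact S = ⟨33⟩.

Yes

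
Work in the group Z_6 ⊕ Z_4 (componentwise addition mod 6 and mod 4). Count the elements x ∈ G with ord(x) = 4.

An element (a,b) has order lcm(ord(a), ord(b)); count pairs with lcm equal to 4.
Enumerating gives 4 such elements.

4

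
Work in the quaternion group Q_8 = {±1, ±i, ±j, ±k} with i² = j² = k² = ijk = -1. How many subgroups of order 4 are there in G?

3

|G| = 8 and 4 | 8, so subgroups of order 4 are possible by Lagrange.
The subgroups of order 4 are: {1, -1, i, -i}; {1, -1, j, -j}; {1, -1, k, -k}.
So G has 3 subgroups of order 4.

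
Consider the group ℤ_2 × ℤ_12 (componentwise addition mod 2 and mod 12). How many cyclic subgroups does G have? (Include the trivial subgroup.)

12

A cyclic subgroup of order d is generated by each of its φ(d) elements of order d, so the cyclic subgroups of order d number (#elements of order d)/φ(d).
Cyclic subgroups by order — order 1: 1; order 2: 3; order 3: 1; order 4: 2; order 6: 3; order 12: 2.
Total: 12.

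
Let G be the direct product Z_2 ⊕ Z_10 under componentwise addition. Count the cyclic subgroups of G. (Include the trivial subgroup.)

Each element a generates a cyclic subgroup ⟨a⟩; distinct elements may generate the same one (a cyclic group of order d has φ(d) generators).
Cyclic subgroups by order — order 1: 1; order 2: 3; order 5: 1; order 10: 3.
Total: 8.

8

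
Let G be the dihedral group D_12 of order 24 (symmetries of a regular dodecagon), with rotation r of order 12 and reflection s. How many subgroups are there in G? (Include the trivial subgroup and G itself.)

|G| = 24, so by Lagrange every subgroup order divides 24. Divisors: 1, 2, 3, 4, 6, 8, 12, 24.
Subgroups by order — order 1: 1; order 2: 13; order 3: 1; order 4: 7; order 6: 5; order 8: 3; order 12: 3; order 24: 1.
Total: 1 + 13 + 1 + 7 + 5 + 3 + 3 + 1 = 34.

34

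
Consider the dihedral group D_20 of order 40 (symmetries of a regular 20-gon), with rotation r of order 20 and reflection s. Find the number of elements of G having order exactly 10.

4

The elements of order 10 are: r^2, r^6, r^14, r^18.
That's 4.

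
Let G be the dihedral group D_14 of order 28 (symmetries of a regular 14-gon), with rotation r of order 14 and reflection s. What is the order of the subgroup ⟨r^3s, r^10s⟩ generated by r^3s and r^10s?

4

|⟨r^3s⟩| = 2 and |⟨r^10s⟩| = 2, so |H| is a multiple of lcm(2, 2) = 2 and divides |G| = 28.
Closing under the operation: H = {e, r^7, r^3s, r^10s}, so |H| = 4.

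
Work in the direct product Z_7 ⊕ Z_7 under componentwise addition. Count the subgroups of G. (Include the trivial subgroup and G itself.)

|G| = 49, so by Lagrange every subgroup order divides 49. Divisors: 1, 7, 49.
Subgroups by order — order 1: 1; order 7: 8; order 49: 1.
Total: 1 + 8 + 1 = 10.

10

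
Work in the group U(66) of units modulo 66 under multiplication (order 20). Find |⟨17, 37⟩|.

|⟨17⟩| = 10 and |⟨37⟩| = 5, so |H| is a multiple of lcm(10, 5) = 10 and divides |G| = 20.
Closing under the operation: H = {1, 17, 25, 29, 31, 35, 37, 41, 49, 65}, so |H| = 10.

10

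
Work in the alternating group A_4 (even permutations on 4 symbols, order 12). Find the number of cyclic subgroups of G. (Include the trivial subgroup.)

8

Each element a generates a cyclic subgroup ⟨a⟩; distinct elements may generate the same one (a cyclic group of order d has φ(d) generators).
Cyclic subgroups by order — order 1: 1; order 2: 3; order 3: 4.
Total: 8.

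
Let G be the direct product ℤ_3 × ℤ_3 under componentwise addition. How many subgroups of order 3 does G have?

4

|G| = 9 and 3 | 9, so subgroups of order 3 are possible by Lagrange.
The subgroups of order 3 are: {(0,0), (0,1), (0,2)}; {(0,0), (1,0), (2,0)}; {(0,0), (1,1), (2,2)}; {(0,0), (1,2), (2,1)}.
So G has 4 subgroups of order 3.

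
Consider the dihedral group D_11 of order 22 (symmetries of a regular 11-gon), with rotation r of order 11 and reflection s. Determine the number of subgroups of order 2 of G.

11

|G| = 22 and 2 | 22, so subgroups of order 2 are possible by Lagrange.
The subgroups of order 2 are: {e, r^10s}; {e, r^2s}; {e, r^3s}; {e, r^4s}; … (11 in all).
So G has 11 subgroups of order 2.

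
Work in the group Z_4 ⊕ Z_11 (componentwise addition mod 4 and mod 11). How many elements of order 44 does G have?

20

An element (a,b) has order lcm(ord(a), ord(b)); count pairs with lcm equal to 44.
Enumerating gives 20 such elements.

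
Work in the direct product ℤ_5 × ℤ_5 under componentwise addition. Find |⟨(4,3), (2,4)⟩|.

5

|⟨(4,3)⟩| = 5 and |⟨(2,4)⟩| = 5, so |H| is a multiple of lcm(5, 5) = 5 and divides |G| = 25.
Closing under the operation: H = {(0,0), (1,2), (2,4), (3,1), (4,3)}, so |H| = 5.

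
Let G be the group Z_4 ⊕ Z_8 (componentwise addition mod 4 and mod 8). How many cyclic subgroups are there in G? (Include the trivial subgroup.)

Each element a generates a cyclic subgroup ⟨a⟩; distinct elements may generate the same one (a cyclic group of order d has φ(d) generators).
Cyclic subgroups by order — order 1: 1; order 2: 3; order 4: 6; order 8: 4.
Total: 14.

14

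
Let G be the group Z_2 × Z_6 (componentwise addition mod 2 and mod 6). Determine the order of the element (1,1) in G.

The order of (1,1) in Z_2 × Z_6 is lcm(ord(1) in Z_2, ord(1) in Z_6).
ord(1) = 2 and ord(1) = 6, so |⟨(1,1)⟩| = lcm(2, 6) = 6.

6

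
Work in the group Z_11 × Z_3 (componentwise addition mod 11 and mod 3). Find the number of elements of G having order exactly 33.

An element (a,b) has order lcm(ord(a), ord(b)); count pairs with lcm equal to 33.
Enumerating gives 20 such elements.

20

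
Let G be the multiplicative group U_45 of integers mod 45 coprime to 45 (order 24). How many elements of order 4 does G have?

4

The elements of order 4 are: 8, 17, 28, 37.
That's 4.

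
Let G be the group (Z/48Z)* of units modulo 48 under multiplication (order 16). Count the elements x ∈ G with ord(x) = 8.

No element of G has order 8 (even though 8 | 16).

0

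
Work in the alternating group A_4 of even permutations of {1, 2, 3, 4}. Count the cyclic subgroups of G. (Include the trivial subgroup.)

Group the elements of G by the cyclic subgroup they generate; each cyclic subgroup of order d accounts for φ(d) elements.
Cyclic subgroups by order — order 1: 1; order 2: 3; order 3: 4.
Total: 8.

8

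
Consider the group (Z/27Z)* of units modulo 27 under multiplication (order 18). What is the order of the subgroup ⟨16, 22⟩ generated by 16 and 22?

|⟨16⟩| = 9 and |⟨22⟩| = 9, so |H| is a multiple of lcm(9, 9) = 9 and divides |G| = 18.
Closing under the operation: H = {1, 4, 7, 10, 13, 16, 19, 22, 25}, so |H| = 9.

9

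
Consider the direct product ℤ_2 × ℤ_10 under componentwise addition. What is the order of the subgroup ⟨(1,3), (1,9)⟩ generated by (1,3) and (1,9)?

10

|⟨(1,3)⟩| = 10 and |⟨(1,9)⟩| = 10, so |H| is a multiple of lcm(10, 10) = 10 and divides |G| = 20.
Closing under the operation: H = {(0,0), (0,2), (0,4), (0,6), (0,8), (1,1), (1,3), (1,5), (1,7), (1,9)}, so |H| = 10.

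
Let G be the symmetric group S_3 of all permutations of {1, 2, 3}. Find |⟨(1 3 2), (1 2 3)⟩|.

3

|⟨(1 3 2)⟩| = 3 and |⟨(1 2 3)⟩| = 3, so |H| is a multiple of lcm(3, 3) = 3 and divides |G| = 6.
Closing under the operation: H = {e, (1 2 3), (1 3 2)}, so |H| = 3.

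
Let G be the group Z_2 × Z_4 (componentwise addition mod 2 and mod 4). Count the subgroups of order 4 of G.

3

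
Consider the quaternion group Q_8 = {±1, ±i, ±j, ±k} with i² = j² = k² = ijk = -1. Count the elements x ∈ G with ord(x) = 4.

6

The elements of order 4 are: i, -i, j, -j, k, -k.
That's 6.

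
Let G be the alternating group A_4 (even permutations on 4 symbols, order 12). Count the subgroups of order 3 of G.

4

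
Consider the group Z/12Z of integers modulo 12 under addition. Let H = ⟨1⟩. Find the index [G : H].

1

|⟨1⟩| = 12 and |G| = 12.
By Lagrange, [G : H] = |G|/|H| = 12/12 = 1.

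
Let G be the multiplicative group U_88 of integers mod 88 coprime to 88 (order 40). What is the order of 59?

Compute successive powers of 59 mod 88: 59, 49, 75, 25, 67, 81, 27, 9, …; 59^10 ≡ 1 (mod 88).
So |⟨59⟩| = 10.

10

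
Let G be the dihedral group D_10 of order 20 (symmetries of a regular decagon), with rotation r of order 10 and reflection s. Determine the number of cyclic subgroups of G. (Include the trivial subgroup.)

14

Group the elements of G by the cyclic subgroup they generate; each cyclic subgroup of order d accounts for φ(d) elements.
Cyclic subgroups by order — order 1: 1; order 2: 11; order 5: 1; order 10: 1.
Total: 14.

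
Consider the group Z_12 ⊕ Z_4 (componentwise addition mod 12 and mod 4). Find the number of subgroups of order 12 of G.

|G| = 48 and 12 | 48, so subgroups of order 12 are possible by Lagrange.
The subgroups of order 12 are: {(0,0), (0,1), (0,2), (0,3), (4,0), (4,1), (4,2), (4,3), (8,0), (8,1), (8,2), (8,3)}; {(0,0), (0,2), (2,0), (2,2), (4,0), (4,2), (6,0), (6,2), (8,0), (8,2), (10,0), (10,2)}; {(0,0), (0,2), (2,1), (2,3), (4,0), (4,2), (6,1), (6,3), (8,0), (8,2), (10,1), (10,3)}; {(0,0), (1,0), (2,0), (3,0), (4,0), (5,0), (6,0), (7,0), (8,0), (9,0), (10,0), (11,0)}; … (7 in all).
So G has 7 subgroups of order 12.

7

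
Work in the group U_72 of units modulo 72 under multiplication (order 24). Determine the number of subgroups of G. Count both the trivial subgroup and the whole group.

|G| = 24, so by Lagrange every subgroup order divides 24. Divisors: 1, 2, 3, 4, 6, 8, 12, 24.
Subgroups by order — order 1: 1; order 2: 7; order 3: 1; order 4: 7; order 6: 7; order 8: 1; order 12: 7; order 24: 1.
Total: 1 + 7 + 1 + 7 + 7 + 1 + 7 + 1 = 32.

32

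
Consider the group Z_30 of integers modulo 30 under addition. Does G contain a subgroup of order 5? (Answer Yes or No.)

Yes

5 | 30. A subgroup of order 5 is {0, 6, 12, 18, 24}.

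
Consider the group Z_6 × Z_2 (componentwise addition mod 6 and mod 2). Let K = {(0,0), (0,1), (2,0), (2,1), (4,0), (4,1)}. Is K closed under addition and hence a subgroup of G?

|K| = 6 divides |G| = 12, consistent with Lagrange.
K contains the identity, every element's inverse is in K, and K is closed under +: it is a subgroup.
In fact K = ⟨(2,1)⟩.

Yes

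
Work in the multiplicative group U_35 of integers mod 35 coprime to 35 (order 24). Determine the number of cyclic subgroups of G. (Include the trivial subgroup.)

12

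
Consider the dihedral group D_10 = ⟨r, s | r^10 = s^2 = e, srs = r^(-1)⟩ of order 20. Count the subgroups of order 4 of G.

5

|G| = 20 and 4 | 20, so subgroups of order 4 are possible by Lagrange.
The subgroups of order 4 are: {e, r^5, r^2s, r^7s}; {e, r^5, r^3s, r^8s}; {e, r^5, r^4s, r^9s}; {e, r^5, s, r^5s}; … (5 in all).
So G has 5 subgroups of order 4.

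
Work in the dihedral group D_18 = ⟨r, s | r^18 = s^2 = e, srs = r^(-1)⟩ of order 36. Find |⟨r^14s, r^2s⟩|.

|⟨r^14s⟩| = 2 and |⟨r^2s⟩| = 2, so |H| is a multiple of lcm(2, 2) = 2 and divides |G| = 36.
Closing under the operation: H = {e, r^6, r^12, r^2s, r^8s, r^14s}, so |H| = 6.

6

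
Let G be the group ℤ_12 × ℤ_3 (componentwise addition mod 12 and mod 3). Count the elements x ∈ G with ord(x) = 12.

An element (a,b) has order lcm(ord(a), ord(b)); count pairs with lcm equal to 12.
Enumerating gives 16 such elements.

16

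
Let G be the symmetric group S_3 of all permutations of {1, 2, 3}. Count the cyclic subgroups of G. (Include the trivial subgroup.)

5

A cyclic subgroup of order d is generated by each of its φ(d) elements of order d, so the cyclic subgroups of order d number (#elements of order d)/φ(d).
Cyclic subgroups by order — order 1: 1; order 2: 3; order 3: 1.
Total: 5.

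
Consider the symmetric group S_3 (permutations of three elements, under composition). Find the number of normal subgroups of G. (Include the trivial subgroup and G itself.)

G has 6 subgroups. Checking conjugation-invariance by order — order 1: 1/1 normal; order 2: 0/3 normal; order 3: 1/1 normal; order 6: 1/1 normal.
Total normal subgroups: 3.

3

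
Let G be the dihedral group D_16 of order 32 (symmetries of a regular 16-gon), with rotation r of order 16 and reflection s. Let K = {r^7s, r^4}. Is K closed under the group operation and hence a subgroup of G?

No

The identity e ∉ K, so K is not a subgroup.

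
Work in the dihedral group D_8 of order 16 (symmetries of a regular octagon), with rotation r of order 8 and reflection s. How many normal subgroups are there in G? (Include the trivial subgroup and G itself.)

7

G has 19 subgroups. Checking conjugation-invariance by order — order 1: 1/1 normal; order 2: 1/9 normal; order 4: 1/5 normal; order 8: 3/3 normal; order 16: 1/1 normal.
Total normal subgroups: 7.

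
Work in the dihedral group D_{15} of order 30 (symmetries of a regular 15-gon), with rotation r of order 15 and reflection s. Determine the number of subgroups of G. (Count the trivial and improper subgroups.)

|G| = 30, so by Lagrange every subgroup order divides 30. Divisors: 1, 2, 3, 5, 6, 10, 15, 30.
Subgroups by order — order 1: 1; order 2: 15; order 3: 1; order 5: 1; order 6: 5; order 10: 3; order 15: 1; order 30: 1.
Total: 1 + 15 + 1 + 1 + 5 + 3 + 1 + 1 = 28.

28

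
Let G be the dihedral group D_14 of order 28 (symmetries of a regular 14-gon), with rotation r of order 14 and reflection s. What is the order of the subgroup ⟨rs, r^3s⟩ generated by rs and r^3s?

|⟨rs⟩| = 2 and |⟨r^3s⟩| = 2, so |H| is a multiple of lcm(2, 2) = 2 and divides |G| = 28.
Closing under the operation: H = {e, r^2, r^4, r^6, r^8, r^10, r^12, rs, r^3s, r^5s, r^7s, r^9s, r^11s, r^13s}, so |H| = 14.

14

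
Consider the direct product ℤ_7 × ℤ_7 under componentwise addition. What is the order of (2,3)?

7

The order of (2,3) in Z_7 × Z_7 is lcm(ord(2) in Z_7, ord(3) in Z_7).
ord(2) = 7 and ord(3) = 7, so |⟨(2,3)⟩| = lcm(7, 7) = 7.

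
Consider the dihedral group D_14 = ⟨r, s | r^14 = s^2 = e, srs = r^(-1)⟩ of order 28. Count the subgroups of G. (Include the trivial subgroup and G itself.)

28

|G| = 28, so by Lagrange every subgroup order divides 28. Divisors: 1, 2, 4, 7, 14, 28.
Subgroups by order — order 1: 1; order 2: 15; order 4: 7; order 7: 1; order 14: 3; order 28: 1.
Total: 1 + 15 + 7 + 1 + 3 + 1 = 28.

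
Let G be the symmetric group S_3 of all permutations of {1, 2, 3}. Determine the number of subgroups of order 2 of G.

|G| = 6 and 2 | 6, so subgroups of order 2 are possible by Lagrange.
The subgroups of order 2 are: {e, (1 2)}; {e, (1 3)}; {e, (2 3)}.
So G has 3 subgroups of order 2.

3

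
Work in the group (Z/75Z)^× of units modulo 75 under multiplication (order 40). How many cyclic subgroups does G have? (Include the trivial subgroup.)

12

Group the elements of G by the cyclic subgroup they generate; each cyclic subgroup of order d accounts for φ(d) elements.
Cyclic subgroups by order — order 1: 1; order 2: 3; order 4: 2; order 5: 1; order 10: 3; order 20: 2.
Total: 12.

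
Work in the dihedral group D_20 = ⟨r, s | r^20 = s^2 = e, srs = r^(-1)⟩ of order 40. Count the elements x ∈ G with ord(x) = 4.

2

The elements of order 4 are: r^5, r^15.
That's 2.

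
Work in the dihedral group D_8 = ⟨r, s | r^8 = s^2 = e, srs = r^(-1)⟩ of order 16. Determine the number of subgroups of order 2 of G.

|G| = 16 and 2 | 16, so subgroups of order 2 are possible by Lagrange.
The subgroups of order 2 are: {e, r^2s}; {e, r^3s}; {e, r^4}; {e, r^4s}; … (9 in all).
So G has 9 subgroups of order 2.

9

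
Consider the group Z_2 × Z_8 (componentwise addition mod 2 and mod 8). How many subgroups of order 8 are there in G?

3

|G| = 16 and 8 | 16, so subgroups of order 8 are possible by Lagrange.
The subgroups of order 8 are: {(0,0), (0,1), (0,2), (0,3), (0,4), (0,5), (0,6), (0,7)}; {(0,0), (0,2), (0,4), (0,6), (1,0), (1,2), (1,4), (1,6)}; {(0,0), (0,2), (0,4), (0,6), (1,1), (1,3), (1,5), (1,7)}.
So G has 3 subgroups of order 8.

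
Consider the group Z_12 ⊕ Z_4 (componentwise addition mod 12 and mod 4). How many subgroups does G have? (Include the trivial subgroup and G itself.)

30

|G| = 48, so by Lagrange every subgroup order divides 48. Divisors: 1, 2, 3, 4, 6, 8, 12, 16, 24, 48.
Subgroups by order — order 1: 1; order 2: 3; order 3: 1; order 4: 7; order 6: 3; order 8: 3; order 12: 7; order 16: 1; order 24: 3; order 48: 1.
Total: 1 + 3 + 1 + 7 + 3 + 3 + 7 + 1 + 3 + 1 = 30.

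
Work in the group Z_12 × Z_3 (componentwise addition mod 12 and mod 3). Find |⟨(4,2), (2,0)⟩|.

18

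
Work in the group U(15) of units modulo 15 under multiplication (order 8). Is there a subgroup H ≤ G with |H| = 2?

Yes

2 | 8. A subgroup of order 2 is {1, 11}.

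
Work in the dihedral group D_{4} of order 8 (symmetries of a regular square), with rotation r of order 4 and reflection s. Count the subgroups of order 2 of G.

5

|G| = 8 and 2 | 8, so subgroups of order 2 are possible by Lagrange.
The subgroups of order 2 are: {e, r^2}; {e, r^2s}; {e, r^3s}; {e, rs}; … (5 in all).
So G has 5 subgroups of order 2.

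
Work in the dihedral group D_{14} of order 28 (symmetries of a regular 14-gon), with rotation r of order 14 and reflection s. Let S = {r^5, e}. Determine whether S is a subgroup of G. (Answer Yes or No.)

r^5 ∈ S but its inverse r^9 ∉ S, so S is not a subgroup.

No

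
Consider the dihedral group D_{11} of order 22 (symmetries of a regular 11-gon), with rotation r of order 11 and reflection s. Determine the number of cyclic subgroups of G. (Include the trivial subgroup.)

Group the elements of G by the cyclic subgroup they generate; each cyclic subgroup of order d accounts for φ(d) elements.
Cyclic subgroups by order — order 1: 1; order 2: 11; order 11: 1.
Total: 13.

13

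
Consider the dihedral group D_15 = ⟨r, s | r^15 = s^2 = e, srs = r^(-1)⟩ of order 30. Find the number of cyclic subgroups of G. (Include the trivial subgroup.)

A cyclic subgroup of order d is generated by each of its φ(d) elements of order d, so the cyclic subgroups of order d number (#elements of order d)/φ(d).
Cyclic subgroups by order — order 1: 1; order 2: 15; order 3: 1; order 5: 1; order 15: 1.
Total: 19.

19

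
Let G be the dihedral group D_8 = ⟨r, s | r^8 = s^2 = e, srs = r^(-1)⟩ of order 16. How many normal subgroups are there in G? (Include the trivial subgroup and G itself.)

G has 19 subgroups. Checking conjugation-invariance by order — order 1: 1/1 normal; order 2: 1/9 normal; order 4: 1/5 normal; order 8: 3/3 normal; order 16: 1/1 normal.
Total normal subgroups: 7.

7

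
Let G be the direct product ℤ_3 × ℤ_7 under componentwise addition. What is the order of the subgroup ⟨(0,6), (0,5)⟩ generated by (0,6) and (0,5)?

|⟨(0,6)⟩| = 7 and |⟨(0,5)⟩| = 7, so |H| is a multiple of lcm(7, 7) = 7 and divides |G| = 21.
Closing under the operation: H = {(0,0), (0,1), (0,2), (0,3), (0,4), (0,5), (0,6)}, so |H| = 7.

7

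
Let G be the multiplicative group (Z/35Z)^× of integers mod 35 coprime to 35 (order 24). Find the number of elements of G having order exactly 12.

The elements of order 12 are: 2, 3, 12, 17, 18, 23, 32, 33.
That's 8.

8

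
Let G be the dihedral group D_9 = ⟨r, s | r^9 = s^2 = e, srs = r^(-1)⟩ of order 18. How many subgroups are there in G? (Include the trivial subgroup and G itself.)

|G| = 18, so by Lagrange every subgroup order divides 18. Divisors: 1, 2, 3, 6, 9, 18.
Subgroups by order — order 1: 1; order 2: 9; order 3: 1; order 6: 3; order 9: 1; order 18: 1.
Total: 1 + 9 + 1 + 3 + 1 + 1 = 16.

16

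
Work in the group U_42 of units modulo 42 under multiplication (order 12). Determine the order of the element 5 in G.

Compute successive powers of 5 mod 42: 5, 25, 41, 37, 17, 1; 5^6 ≡ 1 (mod 42).
So |⟨5⟩| = 6.

6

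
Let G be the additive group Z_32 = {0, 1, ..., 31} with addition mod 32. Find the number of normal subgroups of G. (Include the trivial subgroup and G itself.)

G is abelian, so every subgroup is normal.
G has 6 subgroups in total, hence 6 normal subgroups.

6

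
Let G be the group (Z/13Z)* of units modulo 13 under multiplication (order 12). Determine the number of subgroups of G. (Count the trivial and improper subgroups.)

6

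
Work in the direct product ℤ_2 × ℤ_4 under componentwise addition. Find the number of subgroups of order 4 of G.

3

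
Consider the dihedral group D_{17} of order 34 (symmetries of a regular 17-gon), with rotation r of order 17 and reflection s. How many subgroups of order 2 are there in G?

17

|G| = 34 and 2 | 34, so subgroups of order 2 are possible by Lagrange.
The subgroups of order 2 are: {e, r^10s}; {e, r^11s}; {e, r^12s}; {e, r^13s}; … (17 in all).
So G has 17 subgroups of order 2.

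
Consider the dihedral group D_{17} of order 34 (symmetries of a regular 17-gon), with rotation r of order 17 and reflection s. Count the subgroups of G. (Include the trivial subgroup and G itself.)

20

|G| = 34, so by Lagrange every subgroup order divides 34. Divisors: 1, 2, 17, 34.
Subgroups by order — order 1: 1; order 2: 17; order 17: 1; order 34: 1.
Total: 1 + 17 + 1 + 1 = 20.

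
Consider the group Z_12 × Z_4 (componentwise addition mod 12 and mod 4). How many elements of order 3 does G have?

2

An element (a,b) has order lcm(ord(a), ord(b)); count pairs with lcm equal to 3.
Enumerating gives 2 such elements.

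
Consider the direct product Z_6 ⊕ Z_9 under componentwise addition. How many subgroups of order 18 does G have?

|G| = 54 and 18 | 54, so subgroups of order 18 are possible by Lagrange.
The subgroups of order 18 are: {(0,0), (0,1), (0,2), (0,3), (0,4), (0,5), (0,6), (0,7), (0,8), (3,0), (3,1), (3,2), (3,3), (3,4), (3,5), (3,6), (3,7), (3,8)}; {(0,0), (0,3), (0,6), (1,0), (1,3), (1,6), (2,0), (2,3), (2,6), (3,0), (3,3), (3,6), (4,0), (4,3), (4,6), (5,0), (5,3), (5,6)}; {(0,0), (0,3), (0,6), (1,1), (1,4), (1,7), (2,2), (2,5), (2,8), (3,0), (3,3), (3,6), (4,1), (4,4), (4,7), (5,2), (5,5), (5,8)}; {(0,0), (0,3), (0,6), (1,2), (1,5), (1,8), (2,1), (2,4), (2,7), (3,0), (3,3), (3,6), (4,2), (4,5), (4,8), (5,1), (5,4), (5,7)}.
So G has 4 subgroups of order 18.

4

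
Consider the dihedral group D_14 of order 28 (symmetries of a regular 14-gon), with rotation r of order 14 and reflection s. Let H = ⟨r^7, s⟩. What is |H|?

4

|⟨r^7⟩| = 2 and |⟨s⟩| = 2, so |H| is a multiple of lcm(2, 2) = 2 and divides |G| = 28.
Closing under the operation: H = {e, r^7, s, r^7s}, so |H| = 4.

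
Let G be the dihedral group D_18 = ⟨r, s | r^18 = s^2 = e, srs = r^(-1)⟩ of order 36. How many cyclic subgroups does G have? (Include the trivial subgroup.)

24

Group the elements of G by the cyclic subgroup they generate; each cyclic subgroup of order d accounts for φ(d) elements.
Cyclic subgroups by order — order 1: 1; order 2: 19; order 3: 1; order 6: 1; order 9: 1; order 18: 1.
Total: 24.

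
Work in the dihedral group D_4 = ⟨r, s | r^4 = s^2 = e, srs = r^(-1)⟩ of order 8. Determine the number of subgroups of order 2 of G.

5

|G| = 8 and 2 | 8, so subgroups of order 2 are possible by Lagrange.
The subgroups of order 2 are: {e, r^2}; {e, r^2s}; {e, r^3s}; {e, rs}; … (5 in all).
So G has 5 subgroups of order 2.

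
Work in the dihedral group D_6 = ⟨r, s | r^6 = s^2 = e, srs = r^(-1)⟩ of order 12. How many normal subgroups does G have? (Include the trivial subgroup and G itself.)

7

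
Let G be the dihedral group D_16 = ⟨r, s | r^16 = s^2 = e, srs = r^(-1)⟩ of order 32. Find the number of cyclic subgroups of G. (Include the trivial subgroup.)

21

Group the elements of G by the cyclic subgroup they generate; each cyclic subgroup of order d accounts for φ(d) elements.
Cyclic subgroups by order — order 1: 1; order 2: 17; order 4: 1; order 8: 1; order 16: 1.
Total: 21.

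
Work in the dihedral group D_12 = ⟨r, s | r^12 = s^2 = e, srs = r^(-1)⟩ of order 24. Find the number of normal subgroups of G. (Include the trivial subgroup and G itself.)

9

G has 34 subgroups. Checking conjugation-invariance by order — order 1: 1/1 normal; order 2: 1/13 normal; order 3: 1/1 normal; order 4: 1/7 normal; order 6: 1/5 normal; order 8: 0/3 normal; order 12: 3/3 normal; order 24: 1/1 normal.
Total normal subgroups: 9.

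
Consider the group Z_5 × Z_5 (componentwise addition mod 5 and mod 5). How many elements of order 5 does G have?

An element (a,b) has order lcm(ord(a), ord(b)); count pairs with lcm equal to 5.
Enumerating gives 24 such elements.

24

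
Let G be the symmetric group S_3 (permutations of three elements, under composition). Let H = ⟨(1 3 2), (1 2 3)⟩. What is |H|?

|⟨(1 3 2)⟩| = 3 and |⟨(1 2 3)⟩| = 3, so |H| is a multiple of lcm(3, 3) = 3 and divides |G| = 6.
Closing under the operation: H = {e, (1 2 3), (1 3 2)}, so |H| = 3.

3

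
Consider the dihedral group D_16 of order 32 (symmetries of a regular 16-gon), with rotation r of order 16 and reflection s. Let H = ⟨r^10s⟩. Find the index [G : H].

|⟨r^10s⟩| = 2 and |G| = 32.
By Lagrange, [G : H] = |G|/|H| = 32/2 = 16.

16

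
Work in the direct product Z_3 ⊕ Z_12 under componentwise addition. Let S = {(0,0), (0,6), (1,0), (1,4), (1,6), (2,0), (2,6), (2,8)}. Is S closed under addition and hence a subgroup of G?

|S| = 8 does not divide |G| = 36, so by Lagrange S is not a subgroup.

No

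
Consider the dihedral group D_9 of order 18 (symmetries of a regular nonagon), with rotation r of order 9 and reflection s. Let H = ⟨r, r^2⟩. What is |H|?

|⟨r⟩| = 9 and |⟨r^2⟩| = 9, so |H| is a multiple of lcm(9, 9) = 9 and divides |G| = 18.
Closing under the operation: H = {e, r, r^2, r^3, r^4, r^5, r^6, r^7, r^8}, so |H| = 9.

9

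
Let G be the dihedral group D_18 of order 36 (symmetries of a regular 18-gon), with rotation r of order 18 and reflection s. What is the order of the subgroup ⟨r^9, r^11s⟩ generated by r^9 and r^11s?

4

|⟨r^9⟩| = 2 and |⟨r^11s⟩| = 2, so |H| is a multiple of lcm(2, 2) = 2 and divides |G| = 36.
Closing under the operation: H = {e, r^9, r^2s, r^11s}, so |H| = 4.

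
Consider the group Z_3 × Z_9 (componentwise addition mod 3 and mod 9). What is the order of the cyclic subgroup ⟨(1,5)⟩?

9

The order of (1,5) in Z_3 × Z_9 is lcm(ord(1) in Z_3, ord(5) in Z_9).
ord(1) = 3 and ord(5) = 9, so |⟨(1,5)⟩| = lcm(3, 9) = 9.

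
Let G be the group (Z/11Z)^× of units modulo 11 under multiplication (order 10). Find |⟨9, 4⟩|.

|⟨9⟩| = 5 and |⟨4⟩| = 5, so |H| is a multiple of lcm(5, 5) = 5 and divides |G| = 10.
Closing under the operation: H = {1, 3, 4, 5, 9}, so |H| = 5.

5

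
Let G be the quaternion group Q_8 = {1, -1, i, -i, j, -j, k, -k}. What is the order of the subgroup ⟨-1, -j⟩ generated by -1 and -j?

4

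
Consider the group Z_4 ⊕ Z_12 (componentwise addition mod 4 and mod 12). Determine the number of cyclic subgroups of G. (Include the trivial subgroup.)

Each element a generates a cyclic subgroup ⟨a⟩; distinct elements may generate the same one (a cyclic group of order d has φ(d) generators).
Cyclic subgroups by order — order 1: 1; order 2: 3; order 3: 1; order 4: 6; order 6: 3; order 12: 6.
Total: 20.

20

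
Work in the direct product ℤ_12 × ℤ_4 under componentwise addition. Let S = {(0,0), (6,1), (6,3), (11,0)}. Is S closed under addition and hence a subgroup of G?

(11,0) ∈ S but its inverse (1,0) ∉ S, so S is not a subgroup.

No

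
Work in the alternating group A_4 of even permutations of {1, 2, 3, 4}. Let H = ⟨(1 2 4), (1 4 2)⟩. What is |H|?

3

|⟨(1 2 4)⟩| = 3 and |⟨(1 4 2)⟩| = 3, so |H| is a multiple of lcm(3, 3) = 3 and divides |G| = 12.
Closing under the operation: H = {e, (1 2 4), (1 4 2)}, so |H| = 3.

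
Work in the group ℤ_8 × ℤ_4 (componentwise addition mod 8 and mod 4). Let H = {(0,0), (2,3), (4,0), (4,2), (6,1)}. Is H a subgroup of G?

No

|H| = 5 does not divide |G| = 32, so by Lagrange H is not a subgroup.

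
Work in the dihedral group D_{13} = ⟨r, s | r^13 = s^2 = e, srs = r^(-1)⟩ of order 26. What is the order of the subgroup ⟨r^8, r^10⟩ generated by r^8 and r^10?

|⟨r^8⟩| = 13 and |⟨r^10⟩| = 13, so |H| is a multiple of lcm(13, 13) = 13 and divides |G| = 26.
Closing under the operation: H = {e, r, r^2, r^3, r^4, r^5, r^6, r^7, r^8, r^9, r^10, r^11, r^12}, so |H| = 13.

13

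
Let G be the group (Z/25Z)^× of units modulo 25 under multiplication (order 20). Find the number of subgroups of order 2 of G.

1

|G| = 20 and 2 | 20, so subgroups of order 2 are possible by Lagrange.
The subgroups of order 2 are: {1, 24}.
So G has 1 subgroup of order 2.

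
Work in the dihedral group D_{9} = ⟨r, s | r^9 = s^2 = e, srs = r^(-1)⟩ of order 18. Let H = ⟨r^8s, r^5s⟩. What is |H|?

6

|⟨r^8s⟩| = 2 and |⟨r^5s⟩| = 2, so |H| is a multiple of lcm(2, 2) = 2 and divides |G| = 18.
Closing under the operation: H = {e, r^3, r^6, r^2s, r^5s, r^8s}, so |H| = 6.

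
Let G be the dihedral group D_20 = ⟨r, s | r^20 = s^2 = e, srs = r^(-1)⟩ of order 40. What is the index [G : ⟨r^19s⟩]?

20

|⟨r^19s⟩| = 2 and |G| = 40.
By Lagrange, [G : H] = |G|/|H| = 40/2 = 20.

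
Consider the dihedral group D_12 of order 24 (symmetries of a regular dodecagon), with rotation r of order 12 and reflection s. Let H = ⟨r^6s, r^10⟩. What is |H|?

12

|⟨r^6s⟩| = 2 and |⟨r^10⟩| = 6, so |H| is a multiple of lcm(2, 6) = 6 and divides |G| = 24.
Closing under the operation: H = {e, r^2, r^4, r^6, r^8, r^10, s, r^2s, r^4s, r^6s, r^8s, r^10s}, so |H| = 12.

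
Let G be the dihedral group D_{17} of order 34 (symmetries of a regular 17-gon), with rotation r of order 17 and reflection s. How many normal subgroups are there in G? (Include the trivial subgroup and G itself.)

3

G has 20 subgroups. Checking conjugation-invariance by order — order 1: 1/1 normal; order 2: 0/17 normal; order 17: 1/1 normal; order 34: 1/1 normal.
Total normal subgroups: 3.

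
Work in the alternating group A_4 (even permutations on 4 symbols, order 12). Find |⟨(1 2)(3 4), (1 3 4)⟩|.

|⟨(1 2)(3 4)⟩| = 2 and |⟨(1 3 4)⟩| = 3, so |H| is a multiple of lcm(2, 3) = 6 and divides |G| = 12.
Closing {(1 2)(3 4), (1 3 4)} under the group operation gives all of G, so |H| = 12.

12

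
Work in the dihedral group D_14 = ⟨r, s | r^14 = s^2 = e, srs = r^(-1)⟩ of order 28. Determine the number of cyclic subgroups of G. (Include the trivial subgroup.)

18

A cyclic subgroup of order d is generated by each of its φ(d) elements of order d, so the cyclic subgroups of order d number (#elements of order d)/φ(d).
Cyclic subgroups by order — order 1: 1; order 2: 15; order 7: 1; order 14: 1.
Total: 18.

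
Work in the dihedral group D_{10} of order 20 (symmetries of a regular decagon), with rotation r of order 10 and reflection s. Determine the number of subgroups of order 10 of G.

3

|G| = 20 and 10 | 20, so subgroups of order 10 are possible by Lagrange.
The subgroups of order 10 are: {e, r, r^2, r^3, r^4, r^5, r^6, r^7, r^8, r^9}; {e, r^2, r^4, r^6, r^8, s, r^2s, r^4s, r^6s, r^8s}; {e, r^2, r^4, r^6, r^8, rs, r^3s, r^5s, r^7s, r^9s}.
So G has 3 subgroups of order 10.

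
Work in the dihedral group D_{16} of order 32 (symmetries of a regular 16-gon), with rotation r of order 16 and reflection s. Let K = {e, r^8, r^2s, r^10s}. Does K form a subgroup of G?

Yes

|K| = 4 divides |G| = 32, consistent with Lagrange.
K contains the identity, every element's inverse is in K, and K is closed under ·: it is a subgroup.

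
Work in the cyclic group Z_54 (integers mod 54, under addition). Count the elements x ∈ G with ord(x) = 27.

18

In a cyclic group of order 54, the number of elements of order d (for d | 54) is φ(d).
φ(27) = 18.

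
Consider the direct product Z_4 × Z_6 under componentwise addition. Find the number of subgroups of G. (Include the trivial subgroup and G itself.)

16

|G| = 24, so by Lagrange every subgroup order divides 24. Divisors: 1, 2, 3, 4, 6, 8, 12, 24.
Subgroups by order — order 1: 1; order 2: 3; order 3: 1; order 4: 3; order 6: 3; order 8: 1; order 12: 3; order 24: 1.
Total: 1 + 3 + 1 + 3 + 3 + 1 + 3 + 1 = 16.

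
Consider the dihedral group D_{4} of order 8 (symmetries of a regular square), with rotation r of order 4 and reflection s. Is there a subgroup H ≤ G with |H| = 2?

2 | 8. A subgroup of order 2 is {e, r^2}.

Yes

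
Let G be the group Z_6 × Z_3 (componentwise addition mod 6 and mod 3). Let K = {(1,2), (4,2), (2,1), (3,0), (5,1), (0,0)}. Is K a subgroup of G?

Yes

|K| = 6 divides |G| = 18, consistent with Lagrange.
K contains the identity, every element's inverse is in K, and K is closed under +: it is a subgroup.
In fact K = ⟨(1,2)⟩.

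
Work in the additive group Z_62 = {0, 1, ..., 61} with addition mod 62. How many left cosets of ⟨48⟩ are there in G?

|⟨48⟩| = 31 and |G| = 62.
By Lagrange, [G : H] = |G|/|H| = 62/31 = 2.

2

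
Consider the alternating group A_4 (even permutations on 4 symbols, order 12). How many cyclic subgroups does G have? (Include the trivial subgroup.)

Group the elements of G by the cyclic subgroup they generate; each cyclic subgroup of order d accounts for φ(d) elements.
Cyclic subgroups by order — order 1: 1; order 2: 3; order 3: 4.
Total: 8.

8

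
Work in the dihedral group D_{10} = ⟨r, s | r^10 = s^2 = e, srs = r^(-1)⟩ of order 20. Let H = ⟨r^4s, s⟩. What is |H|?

10

|⟨r^4s⟩| = 2 and |⟨s⟩| = 2, so |H| is a multiple of lcm(2, 2) = 2 and divides |G| = 20.
Closing under the operation: H = {e, r^2, r^4, r^6, r^8, s, r^2s, r^4s, r^6s, r^8s}, so |H| = 10.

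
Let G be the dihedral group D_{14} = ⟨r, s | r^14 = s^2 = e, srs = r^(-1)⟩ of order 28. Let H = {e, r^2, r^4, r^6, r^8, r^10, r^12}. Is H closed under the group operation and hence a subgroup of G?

|H| = 7 divides |G| = 28, consistent with Lagrange.
H contains the identity, every element's inverse is in H, and H is closed under ·: it is a subgroup.
In fact H = ⟨r^4⟩.

Yes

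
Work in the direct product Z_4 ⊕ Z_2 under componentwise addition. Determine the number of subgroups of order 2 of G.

3

|G| = 8 and 2 | 8, so subgroups of order 2 are possible by Lagrange.
The subgroups of order 2 are: {(0,0), (0,1)}; {(0,0), (2,0)}; {(0,0), (2,1)}.
So G has 3 subgroups of order 2.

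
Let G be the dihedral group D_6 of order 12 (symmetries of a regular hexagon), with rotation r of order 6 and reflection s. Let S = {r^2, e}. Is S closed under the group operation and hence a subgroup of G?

No

r^2 ∈ S but its inverse r^4 ∉ S, so S is not a subgroup.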